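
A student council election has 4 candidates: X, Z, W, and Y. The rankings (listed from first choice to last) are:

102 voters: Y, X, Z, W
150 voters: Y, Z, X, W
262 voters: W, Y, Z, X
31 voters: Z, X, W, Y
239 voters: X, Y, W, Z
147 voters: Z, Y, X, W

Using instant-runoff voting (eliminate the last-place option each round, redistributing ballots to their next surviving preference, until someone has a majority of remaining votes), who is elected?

Round 1: X 239, Z 178, W 262, Y 252. Eliminate Z.
Round 2: X 270, W 262, Y 399. Eliminate W.
Round 3: X 270, Y 661. Y has a majority.

Y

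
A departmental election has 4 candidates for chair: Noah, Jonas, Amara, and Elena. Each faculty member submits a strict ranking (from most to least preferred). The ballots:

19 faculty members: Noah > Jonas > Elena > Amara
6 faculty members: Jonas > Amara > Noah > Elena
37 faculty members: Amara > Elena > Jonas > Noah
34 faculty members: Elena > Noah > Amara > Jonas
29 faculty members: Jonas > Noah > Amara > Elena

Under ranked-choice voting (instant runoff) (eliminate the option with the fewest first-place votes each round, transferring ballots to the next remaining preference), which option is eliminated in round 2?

Elena

Round 1: Noah 19, Jonas 35, Amara 37, Elena 34. Eliminate Noah.
Round 2: Jonas 54, Amara 37, Elena 34. Eliminate Elena.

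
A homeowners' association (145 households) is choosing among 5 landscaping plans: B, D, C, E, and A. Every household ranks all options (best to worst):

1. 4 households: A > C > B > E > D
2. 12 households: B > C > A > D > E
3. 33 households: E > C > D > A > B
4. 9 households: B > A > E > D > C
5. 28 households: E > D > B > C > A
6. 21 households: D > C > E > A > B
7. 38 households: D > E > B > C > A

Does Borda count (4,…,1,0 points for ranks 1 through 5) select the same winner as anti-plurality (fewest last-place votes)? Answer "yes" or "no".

no

Borda — scores: B 224, D 407, C 276, E 422, A 121. Winner: E.
Anti-plurality — last-place votes: B 54, D 4, C 9, E 12, A 66. Winner: D.
The two methods disagree.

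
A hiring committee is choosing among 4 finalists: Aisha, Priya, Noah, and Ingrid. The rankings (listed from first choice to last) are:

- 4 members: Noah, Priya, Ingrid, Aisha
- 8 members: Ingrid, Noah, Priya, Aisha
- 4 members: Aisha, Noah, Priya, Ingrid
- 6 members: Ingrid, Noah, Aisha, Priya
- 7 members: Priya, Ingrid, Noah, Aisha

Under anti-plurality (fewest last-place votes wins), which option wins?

Last-place votes: Aisha 19, Priya 6, Noah 0, Ingrid 4.
Noah is ranked last by the fewest voters, so Noah wins.

Noah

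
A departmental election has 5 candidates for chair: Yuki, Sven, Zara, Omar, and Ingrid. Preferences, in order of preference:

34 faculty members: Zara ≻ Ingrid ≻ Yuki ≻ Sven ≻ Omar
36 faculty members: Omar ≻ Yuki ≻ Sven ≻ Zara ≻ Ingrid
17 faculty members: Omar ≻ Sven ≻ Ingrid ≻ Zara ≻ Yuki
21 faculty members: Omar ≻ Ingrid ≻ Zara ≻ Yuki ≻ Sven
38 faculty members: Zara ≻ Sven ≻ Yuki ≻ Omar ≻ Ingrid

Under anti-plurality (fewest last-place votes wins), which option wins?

Last-place votes: Yuki 17, Sven 21, Zara 0, Omar 34, Ingrid 74.
Zara is ranked last by the fewest voters, so Zara wins.

Zara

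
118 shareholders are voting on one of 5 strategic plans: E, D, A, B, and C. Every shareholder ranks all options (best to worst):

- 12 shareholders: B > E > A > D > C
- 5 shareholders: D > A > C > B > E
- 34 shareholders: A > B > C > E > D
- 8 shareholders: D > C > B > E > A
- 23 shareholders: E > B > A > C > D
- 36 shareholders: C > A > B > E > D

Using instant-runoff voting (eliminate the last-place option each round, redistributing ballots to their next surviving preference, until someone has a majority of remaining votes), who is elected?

Round 1: E 23, D 13, A 34, B 12, C 36. Eliminate B.
Round 2: E 35, D 13, A 34, C 36. Eliminate D.
Round 3: E 35, A 39, C 44. Eliminate E.
Round 4: A 74, C 44. A has a majority.

A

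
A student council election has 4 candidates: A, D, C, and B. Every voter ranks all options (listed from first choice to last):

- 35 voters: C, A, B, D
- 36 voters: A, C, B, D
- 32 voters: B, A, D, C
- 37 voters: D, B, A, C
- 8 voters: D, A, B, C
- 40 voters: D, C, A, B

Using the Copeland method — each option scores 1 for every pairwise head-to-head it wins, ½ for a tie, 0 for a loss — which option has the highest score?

A: beats D, C, and B → score 3.
D: beats C; loses to A and B → score 1.
C: beats B; loses to A and D → score 1.
B: beats D; loses to A and C → score 1.
A has the best pairwise record.

A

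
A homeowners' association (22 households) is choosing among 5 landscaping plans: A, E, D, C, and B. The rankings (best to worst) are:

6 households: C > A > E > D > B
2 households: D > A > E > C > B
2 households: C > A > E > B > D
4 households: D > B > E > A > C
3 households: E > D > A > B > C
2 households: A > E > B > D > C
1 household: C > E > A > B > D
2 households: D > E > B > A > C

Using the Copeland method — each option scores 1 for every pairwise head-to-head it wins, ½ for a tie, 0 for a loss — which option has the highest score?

A

A: beats E, C, and B; ties D → score 3.5.
E: beats D, C, and B; loses to A → score 3.
D: beats C and B; ties A; loses to E → score 2.5.
C: ties B; loses to A, E, and D → score 0.5.
B: ties C; loses to A, E, and D → score 0.5.
A has the best pairwise record.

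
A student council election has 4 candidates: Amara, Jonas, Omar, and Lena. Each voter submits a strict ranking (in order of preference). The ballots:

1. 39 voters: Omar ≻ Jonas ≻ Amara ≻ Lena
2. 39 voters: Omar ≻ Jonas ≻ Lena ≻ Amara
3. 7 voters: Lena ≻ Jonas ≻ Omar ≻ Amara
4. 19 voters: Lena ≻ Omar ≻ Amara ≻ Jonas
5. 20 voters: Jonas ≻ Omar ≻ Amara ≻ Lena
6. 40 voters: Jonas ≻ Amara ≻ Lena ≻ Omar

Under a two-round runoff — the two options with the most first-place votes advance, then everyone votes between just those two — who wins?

Omar

Round 1 first-place votes: Amara 0, Jonas 60, Omar 78, Lena 26.
Omar and Jonas advance.
Runoff: Omar is preferred to Jonas by 97 voters; Jonas by 67.
Omar wins the runoff.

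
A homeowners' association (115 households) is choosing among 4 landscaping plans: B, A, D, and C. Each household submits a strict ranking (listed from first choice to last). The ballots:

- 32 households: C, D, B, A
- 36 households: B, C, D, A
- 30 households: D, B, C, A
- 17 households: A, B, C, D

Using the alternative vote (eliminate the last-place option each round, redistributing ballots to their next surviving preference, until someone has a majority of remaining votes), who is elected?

Round 1: B 36, A 17, D 30, C 32. Eliminate A.
Round 2: B 53, D 30, C 32. Eliminate D.
Round 3: B 83, C 32. B has a majority.

B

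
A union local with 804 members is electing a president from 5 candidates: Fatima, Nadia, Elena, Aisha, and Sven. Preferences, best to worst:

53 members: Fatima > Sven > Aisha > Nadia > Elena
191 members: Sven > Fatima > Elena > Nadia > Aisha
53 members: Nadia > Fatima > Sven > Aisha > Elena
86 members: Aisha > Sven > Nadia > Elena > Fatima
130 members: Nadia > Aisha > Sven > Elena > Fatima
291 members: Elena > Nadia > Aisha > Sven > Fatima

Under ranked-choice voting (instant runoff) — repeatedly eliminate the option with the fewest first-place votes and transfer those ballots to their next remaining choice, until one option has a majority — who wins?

Round 1: Fatima 53, Nadia 183, Elena 291, Aisha 86, Sven 191. Eliminate Fatima.
Round 2: Nadia 183, Elena 291, Aisha 86, Sven 244. Eliminate Aisha.
Round 3: Nadia 183, Elena 291, Sven 330. Eliminate Nadia.
Round 4: Elena 291, Sven 513. Sven has a majority.

Sven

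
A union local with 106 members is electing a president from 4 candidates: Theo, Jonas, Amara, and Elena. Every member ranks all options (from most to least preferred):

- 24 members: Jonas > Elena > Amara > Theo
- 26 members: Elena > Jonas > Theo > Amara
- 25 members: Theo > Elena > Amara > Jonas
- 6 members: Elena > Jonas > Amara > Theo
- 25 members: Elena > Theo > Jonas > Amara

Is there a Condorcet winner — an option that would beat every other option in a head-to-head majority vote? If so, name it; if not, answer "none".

Elena

Elena vs Theo: 81–25 for Elena.
Elena vs Jonas: 82–24 for Elena.
Elena vs Amara: 106–0 for Elena.
Elena beats every other option head-to-head.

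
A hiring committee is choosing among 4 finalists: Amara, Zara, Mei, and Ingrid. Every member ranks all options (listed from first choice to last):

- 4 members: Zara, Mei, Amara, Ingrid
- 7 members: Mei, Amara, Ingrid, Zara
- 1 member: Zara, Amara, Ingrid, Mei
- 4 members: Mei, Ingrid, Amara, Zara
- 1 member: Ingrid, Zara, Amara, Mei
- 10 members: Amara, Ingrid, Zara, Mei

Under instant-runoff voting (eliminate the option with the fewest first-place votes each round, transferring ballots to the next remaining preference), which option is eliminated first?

Ingrid

Round 1: Amara 10, Zara 5, Mei 11, Ingrid 1. Eliminate Ingrid.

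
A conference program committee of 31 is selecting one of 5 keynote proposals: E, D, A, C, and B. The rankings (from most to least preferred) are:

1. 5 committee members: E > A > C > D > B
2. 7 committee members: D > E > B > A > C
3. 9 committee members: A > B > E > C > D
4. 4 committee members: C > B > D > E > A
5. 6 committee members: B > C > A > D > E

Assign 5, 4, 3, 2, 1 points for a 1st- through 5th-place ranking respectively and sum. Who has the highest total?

E: 5·5 + 7·4 + 9·3 + 4·2 + 6·1 = 94
D: 5·2 + 7·5 + 9·1 + 4·3 + 6·2 = 78
A: 5·4 + 7·2 + 9·5 + 4·1 + 6·3 = 101
C: 5·3 + 7·1 + 9·2 + 4·5 + 6·4 = 84
B: 5·1 + 7·3 + 9·4 + 4·4 + 6·5 = 108
B has the highest Borda score (108).

B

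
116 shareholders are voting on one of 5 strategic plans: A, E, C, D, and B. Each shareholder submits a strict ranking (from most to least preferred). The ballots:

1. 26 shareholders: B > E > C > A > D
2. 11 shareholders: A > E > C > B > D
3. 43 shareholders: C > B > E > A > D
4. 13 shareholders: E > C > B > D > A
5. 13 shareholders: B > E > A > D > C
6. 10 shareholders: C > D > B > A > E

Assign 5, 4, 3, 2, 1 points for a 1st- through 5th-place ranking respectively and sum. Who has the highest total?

A: 26·2 + 11·5 + 43·2 + 13·1 + 13·3 + 10·2 = 265
E: 26·4 + 11·4 + 43·3 + 13·5 + 13·4 + 10·1 = 404
C: 26·3 + 11·3 + 43·5 + 13·4 + 13·1 + 10·5 = 441
D: 26·1 + 11·1 + 43·1 + 13·2 + 13·2 + 10·4 = 172
B: 26·5 + 11·2 + 43·4 + 13·3 + 13·5 + 10·3 = 458
B has the highest Borda score (458).

B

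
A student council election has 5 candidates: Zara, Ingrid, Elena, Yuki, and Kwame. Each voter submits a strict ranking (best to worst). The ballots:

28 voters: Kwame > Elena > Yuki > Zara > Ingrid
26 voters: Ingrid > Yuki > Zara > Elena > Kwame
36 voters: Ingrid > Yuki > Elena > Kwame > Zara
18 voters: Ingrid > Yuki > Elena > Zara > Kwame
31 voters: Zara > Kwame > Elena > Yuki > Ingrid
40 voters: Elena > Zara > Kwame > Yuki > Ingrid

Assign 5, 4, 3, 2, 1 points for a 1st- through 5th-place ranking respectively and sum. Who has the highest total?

Zara: 28·2 + 26·3 + 36·1 + 18·2 + 31·5 + 40·4 = 521
Ingrid: 28·1 + 26·5 + 36·5 + 18·5 + 31·1 + 40·1 = 499
Elena: 28·4 + 26·2 + 36·3 + 18·3 + 31·3 + 40·5 = 619
Yuki: 28·3 + 26·4 + 36·4 + 18·4 + 31·2 + 40·2 = 546
Kwame: 28·5 + 26·1 + 36·2 + 18·1 + 31·4 + 40·3 = 500
Elena has the highest Borda score (619).

Elena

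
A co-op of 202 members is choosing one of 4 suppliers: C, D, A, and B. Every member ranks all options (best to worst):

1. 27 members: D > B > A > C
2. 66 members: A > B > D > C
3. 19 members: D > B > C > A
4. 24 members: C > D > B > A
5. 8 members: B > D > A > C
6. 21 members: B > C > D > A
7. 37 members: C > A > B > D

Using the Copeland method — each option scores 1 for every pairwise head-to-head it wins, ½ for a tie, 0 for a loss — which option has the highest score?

C: ties A; loses to D and B → score 0.5.
D: beats C; loses to A and B → score 1.
A: beats D and B; ties C → score 2.5.
B: beats C and D; loses to A → score 2.
A has the best pairwise record.

A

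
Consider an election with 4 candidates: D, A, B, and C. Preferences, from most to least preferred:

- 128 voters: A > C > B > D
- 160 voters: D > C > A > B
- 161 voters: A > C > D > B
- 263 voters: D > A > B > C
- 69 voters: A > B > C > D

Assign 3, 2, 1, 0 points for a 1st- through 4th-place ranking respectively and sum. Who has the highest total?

D: 128·0 + 160·3 + 161·1 + 263·3 + 69·0 = 1430
A: 128·3 + 160·1 + 161·3 + 263·2 + 69·3 = 1760
B: 128·1 + 160·0 + 161·0 + 263·1 + 69·2 = 529
C: 128·2 + 160·2 + 161·2 + 263·0 + 69·1 = 967
A has the highest Borda score (1760).

A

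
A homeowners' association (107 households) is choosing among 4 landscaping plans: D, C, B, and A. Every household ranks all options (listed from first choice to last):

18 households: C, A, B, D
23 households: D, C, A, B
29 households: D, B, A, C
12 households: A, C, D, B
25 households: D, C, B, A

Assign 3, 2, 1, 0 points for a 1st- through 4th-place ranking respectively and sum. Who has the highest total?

D

D: 18·0 + 23·3 + 29·3 + 12·1 + 25·3 = 243
C: 18·3 + 23·2 + 29·0 + 12·2 + 25·2 = 174
B: 18·1 + 23·0 + 29·2 + 12·0 + 25·1 = 101
A: 18·2 + 23·1 + 29·1 + 12·3 + 25·0 = 124
D has the highest Borda score (243).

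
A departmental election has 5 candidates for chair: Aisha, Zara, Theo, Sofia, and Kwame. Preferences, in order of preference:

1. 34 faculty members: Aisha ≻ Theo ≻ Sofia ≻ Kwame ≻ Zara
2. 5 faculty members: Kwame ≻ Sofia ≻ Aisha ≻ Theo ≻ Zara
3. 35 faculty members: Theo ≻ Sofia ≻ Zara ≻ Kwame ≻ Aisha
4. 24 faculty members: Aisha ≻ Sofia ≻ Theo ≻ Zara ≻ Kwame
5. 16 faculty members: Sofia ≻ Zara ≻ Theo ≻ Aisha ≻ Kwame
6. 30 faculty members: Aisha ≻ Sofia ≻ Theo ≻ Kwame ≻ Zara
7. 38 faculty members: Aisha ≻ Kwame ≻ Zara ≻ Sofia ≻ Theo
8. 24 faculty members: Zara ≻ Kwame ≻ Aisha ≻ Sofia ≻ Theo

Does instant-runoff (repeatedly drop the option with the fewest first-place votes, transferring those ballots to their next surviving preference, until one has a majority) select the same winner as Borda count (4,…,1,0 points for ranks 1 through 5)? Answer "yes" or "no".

Instant-runoff — R1 Aisha 126, Zara 24, Theo 35, Sofia 16, Kwame 5 (Aisha winner). Winner: Aisha.
Borda — scores: Aisha 578, Zara 314, Theo 387, Sofia 476, Kwame 305. Winner: Aisha.
The two methods agree.

yes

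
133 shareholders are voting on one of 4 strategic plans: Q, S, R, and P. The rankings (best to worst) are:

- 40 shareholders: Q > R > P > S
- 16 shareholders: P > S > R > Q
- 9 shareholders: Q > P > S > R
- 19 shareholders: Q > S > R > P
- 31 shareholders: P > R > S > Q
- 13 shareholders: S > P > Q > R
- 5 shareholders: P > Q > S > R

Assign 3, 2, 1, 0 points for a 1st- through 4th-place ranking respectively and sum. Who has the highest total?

P

Q: 40·3 + 16·0 + 9·3 + 19·3 + 31·0 + 13·1 + 5·2 = 227
S: 40·0 + 16·2 + 9·1 + 19·2 + 31·1 + 13·3 + 5·1 = 154
R: 40·2 + 16·1 + 9·0 + 19·1 + 31·2 + 13·0 + 5·0 = 177
P: 40·1 + 16·3 + 9·2 + 19·0 + 31·3 + 13·2 + 5·3 = 240
P has the highest Borda score (240).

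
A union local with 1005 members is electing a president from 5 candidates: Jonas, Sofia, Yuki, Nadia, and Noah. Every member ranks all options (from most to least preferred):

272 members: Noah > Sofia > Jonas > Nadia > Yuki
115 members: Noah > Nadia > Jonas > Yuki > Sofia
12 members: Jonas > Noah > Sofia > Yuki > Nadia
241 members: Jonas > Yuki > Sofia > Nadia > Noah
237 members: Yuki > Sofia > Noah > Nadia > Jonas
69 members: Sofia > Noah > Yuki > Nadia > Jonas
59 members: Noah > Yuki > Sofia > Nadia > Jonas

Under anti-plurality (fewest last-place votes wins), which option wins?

Last-place votes: Jonas 365, Sofia 115, Yuki 272, Nadia 12, Noah 241.
Nadia is ranked last by the fewest voters, so Nadia wins.

Nadia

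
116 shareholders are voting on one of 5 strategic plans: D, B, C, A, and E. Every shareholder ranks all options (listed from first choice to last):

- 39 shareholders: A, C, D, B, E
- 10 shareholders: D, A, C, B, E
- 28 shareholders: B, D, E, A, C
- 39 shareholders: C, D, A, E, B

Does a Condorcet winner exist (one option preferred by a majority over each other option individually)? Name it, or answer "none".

none

Checking pairwise contests:
C beats D 78–38.
D beats B 88–28.
A beats C 77–39.
D beats A 77–39.
D beats E 116–0.
Every option loses at least one head-to-head, so there is no Condorcet winner.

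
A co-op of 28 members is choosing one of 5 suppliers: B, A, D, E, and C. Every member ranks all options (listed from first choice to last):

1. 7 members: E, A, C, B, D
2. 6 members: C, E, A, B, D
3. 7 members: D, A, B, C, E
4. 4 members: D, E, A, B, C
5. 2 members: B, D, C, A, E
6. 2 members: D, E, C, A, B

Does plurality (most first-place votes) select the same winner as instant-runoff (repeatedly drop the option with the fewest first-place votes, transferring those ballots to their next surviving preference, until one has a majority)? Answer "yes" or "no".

yes

Plurality — first-place votes: B 2, A 0, D 13, E 7, C 6. Winner: D.
Instant-runoff — R1 B 2, A 0, D 13, E 7, C 6 (A out); R2 B 2, D 13, E 7, C 6 (B out); R3 D 15, E 7, C 6 (D winner). Winner: D.
The two methods agree.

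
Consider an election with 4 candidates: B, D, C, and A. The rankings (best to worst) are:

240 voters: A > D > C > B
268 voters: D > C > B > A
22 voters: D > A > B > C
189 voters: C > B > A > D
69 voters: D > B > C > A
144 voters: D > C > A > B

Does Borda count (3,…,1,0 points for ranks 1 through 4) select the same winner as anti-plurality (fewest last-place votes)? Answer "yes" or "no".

Borda — scores: B 806, D 1989, C 1700, A 1097. Winner: D.
Anti-plurality — last-place votes: B 384, D 189, C 22, A 337. Winner: C.
The two methods disagree.

no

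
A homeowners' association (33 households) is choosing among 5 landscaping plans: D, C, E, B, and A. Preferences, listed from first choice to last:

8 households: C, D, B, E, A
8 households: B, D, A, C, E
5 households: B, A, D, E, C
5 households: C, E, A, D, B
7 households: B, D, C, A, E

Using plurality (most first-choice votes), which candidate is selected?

First-place votes: D 0, C 13, E 0, B 20, A 0.
B has the most first-place votes.

B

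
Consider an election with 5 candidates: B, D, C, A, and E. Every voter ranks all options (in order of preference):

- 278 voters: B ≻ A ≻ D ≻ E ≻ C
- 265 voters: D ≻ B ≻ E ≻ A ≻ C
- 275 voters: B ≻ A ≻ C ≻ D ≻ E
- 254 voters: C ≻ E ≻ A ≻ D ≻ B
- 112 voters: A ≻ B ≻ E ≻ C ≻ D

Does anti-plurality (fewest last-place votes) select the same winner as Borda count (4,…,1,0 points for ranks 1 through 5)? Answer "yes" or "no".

no

Anti-plurality — last-place votes: B 254, D 112, C 543, A 0, E 275. Winner: A.
Borda — scores: B 3343, D 2145, C 1678, A 2880, E 1794. Winner: B.
The two methods disagree.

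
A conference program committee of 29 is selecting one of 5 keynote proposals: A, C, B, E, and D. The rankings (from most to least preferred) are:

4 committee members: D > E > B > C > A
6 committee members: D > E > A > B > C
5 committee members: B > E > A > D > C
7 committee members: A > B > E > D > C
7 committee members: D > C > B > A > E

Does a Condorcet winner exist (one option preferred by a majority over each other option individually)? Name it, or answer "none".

D vs A: 17–12 for D.
D vs C: 29–0 for D.
D vs B: 17–12 for D.
D vs E: 17–12 for D.
D beats every other option head-to-head.

D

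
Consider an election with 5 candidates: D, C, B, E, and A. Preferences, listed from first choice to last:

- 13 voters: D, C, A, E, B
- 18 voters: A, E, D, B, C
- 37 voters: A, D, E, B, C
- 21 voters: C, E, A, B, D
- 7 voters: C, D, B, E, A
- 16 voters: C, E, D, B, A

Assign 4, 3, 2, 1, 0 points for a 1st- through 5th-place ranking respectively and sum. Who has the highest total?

A

D: 13·4 + 18·2 + 37·3 + 21·0 + 7·3 + 16·2 = 252
C: 13·3 + 18·0 + 37·0 + 21·4 + 7·4 + 16·4 = 215
B: 13·0 + 18·1 + 37·1 + 21·1 + 7·2 + 16·1 = 106
E: 13·1 + 18·3 + 37·2 + 21·3 + 7·1 + 16·3 = 259
A: 13·2 + 18·4 + 37·4 + 21·2 + 7·0 + 16·0 = 288
A has the highest Borda score (288).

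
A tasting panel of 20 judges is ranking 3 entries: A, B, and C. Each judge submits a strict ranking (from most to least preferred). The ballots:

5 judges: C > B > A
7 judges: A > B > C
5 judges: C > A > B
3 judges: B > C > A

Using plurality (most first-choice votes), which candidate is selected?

C

First-place votes: A 7, B 3, C 10.
C has the most first-place votes.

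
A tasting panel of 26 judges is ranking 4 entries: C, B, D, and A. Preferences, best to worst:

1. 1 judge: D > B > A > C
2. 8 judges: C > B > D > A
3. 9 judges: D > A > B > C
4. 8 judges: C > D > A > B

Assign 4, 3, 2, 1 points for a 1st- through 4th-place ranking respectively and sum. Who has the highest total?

D

C: 1·1 + 8·4 + 9·1 + 8·4 = 74
B: 1·3 + 8·3 + 9·2 + 8·1 = 53
D: 1·4 + 8·2 + 9·4 + 8·3 = 80
A: 1·2 + 8·1 + 9·3 + 8·2 = 53
D has the highest Borda score (80).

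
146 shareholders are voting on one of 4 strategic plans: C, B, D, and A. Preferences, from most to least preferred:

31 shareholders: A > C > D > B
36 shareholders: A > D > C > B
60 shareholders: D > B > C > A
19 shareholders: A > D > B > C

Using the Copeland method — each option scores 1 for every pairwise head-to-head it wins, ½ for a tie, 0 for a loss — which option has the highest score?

C: loses to B, D, and A → score 0.
B: beats C; loses to D and A → score 1.
D: beats C and B; loses to A → score 2.
A: beats C, B, and D → score 3.
A has the best pairwise record.

A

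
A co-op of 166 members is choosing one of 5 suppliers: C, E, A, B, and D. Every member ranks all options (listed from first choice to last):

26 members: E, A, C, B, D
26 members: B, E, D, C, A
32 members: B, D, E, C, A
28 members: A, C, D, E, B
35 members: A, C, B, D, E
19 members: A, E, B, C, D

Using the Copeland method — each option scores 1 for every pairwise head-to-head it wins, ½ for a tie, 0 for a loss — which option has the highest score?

C: beats B and D; loses to E and A → score 2.
E: beats C and A; loses to B and D → score 2.
A: beats C, B, and D; loses to E → score 3.
B: beats E and D; loses to C and A → score 2.
D: beats E; loses to C, A, and B → score 1.
A has the best pairwise record.

A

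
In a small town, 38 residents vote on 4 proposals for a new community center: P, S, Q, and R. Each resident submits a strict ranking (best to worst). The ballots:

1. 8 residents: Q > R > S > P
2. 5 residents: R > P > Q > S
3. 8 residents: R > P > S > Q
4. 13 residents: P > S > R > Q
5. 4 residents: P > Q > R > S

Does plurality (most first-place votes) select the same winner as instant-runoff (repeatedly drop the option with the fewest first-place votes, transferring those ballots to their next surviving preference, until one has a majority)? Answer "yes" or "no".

no

Plurality — first-place votes: P 17, S 0, Q 8, R 13. Winner: P.
Instant-runoff — R1 P 17, S 0, Q 8, R 13 (S out); R2 P 17, Q 8, R 13 (Q out); R3 P 17, R 21 (R winner). Winner: R.
The two methods disagree.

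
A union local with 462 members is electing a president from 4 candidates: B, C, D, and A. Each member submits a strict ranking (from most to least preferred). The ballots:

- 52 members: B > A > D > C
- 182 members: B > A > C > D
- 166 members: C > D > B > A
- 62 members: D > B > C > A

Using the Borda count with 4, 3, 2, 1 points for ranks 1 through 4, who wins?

B

B: 52·4 + 182·4 + 166·2 + 62·3 = 1454
C: 52·1 + 182·2 + 166·4 + 62·2 = 1204
D: 52·2 + 182·1 + 166·3 + 62·4 = 1032
A: 52·3 + 182·3 + 166·1 + 62·1 = 930
B has the highest Borda score (1454).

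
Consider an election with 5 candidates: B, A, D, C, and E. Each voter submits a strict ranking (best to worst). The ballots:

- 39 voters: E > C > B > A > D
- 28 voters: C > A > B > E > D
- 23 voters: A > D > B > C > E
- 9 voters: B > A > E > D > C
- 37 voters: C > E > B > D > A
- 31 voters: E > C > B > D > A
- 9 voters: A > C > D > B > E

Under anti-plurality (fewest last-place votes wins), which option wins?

B

Last-place votes: B 0, A 68, D 67, C 9, E 32.
B is ranked last by the fewest voters, so B wins.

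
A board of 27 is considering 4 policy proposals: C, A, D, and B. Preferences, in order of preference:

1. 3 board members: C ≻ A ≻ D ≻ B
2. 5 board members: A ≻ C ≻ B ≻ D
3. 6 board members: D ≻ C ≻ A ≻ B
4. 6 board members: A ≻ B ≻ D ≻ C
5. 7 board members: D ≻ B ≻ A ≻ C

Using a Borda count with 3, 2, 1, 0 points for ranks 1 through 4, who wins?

A

C: 3·3 + 5·2 + 6·2 + 6·0 + 7·0 = 31
A: 3·2 + 5·3 + 6·1 + 6·3 + 7·1 = 52
D: 3·1 + 5·0 + 6·3 + 6·1 + 7·3 = 48
B: 3·0 + 5·1 + 6·0 + 6·2 + 7·2 = 31
A has the highest Borda score (52).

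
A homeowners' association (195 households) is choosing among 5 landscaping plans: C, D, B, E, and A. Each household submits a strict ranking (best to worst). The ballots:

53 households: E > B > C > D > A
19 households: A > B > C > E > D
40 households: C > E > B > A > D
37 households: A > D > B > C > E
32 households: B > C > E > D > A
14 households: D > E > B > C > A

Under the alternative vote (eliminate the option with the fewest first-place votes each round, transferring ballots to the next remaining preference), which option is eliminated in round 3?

Round 1: C 40, D 14, B 32, E 53, A 56. Eliminate D.
Round 2: C 40, B 32, E 67, A 56. Eliminate B.
Round 3: C 72, E 67, A 56. Eliminate A.

A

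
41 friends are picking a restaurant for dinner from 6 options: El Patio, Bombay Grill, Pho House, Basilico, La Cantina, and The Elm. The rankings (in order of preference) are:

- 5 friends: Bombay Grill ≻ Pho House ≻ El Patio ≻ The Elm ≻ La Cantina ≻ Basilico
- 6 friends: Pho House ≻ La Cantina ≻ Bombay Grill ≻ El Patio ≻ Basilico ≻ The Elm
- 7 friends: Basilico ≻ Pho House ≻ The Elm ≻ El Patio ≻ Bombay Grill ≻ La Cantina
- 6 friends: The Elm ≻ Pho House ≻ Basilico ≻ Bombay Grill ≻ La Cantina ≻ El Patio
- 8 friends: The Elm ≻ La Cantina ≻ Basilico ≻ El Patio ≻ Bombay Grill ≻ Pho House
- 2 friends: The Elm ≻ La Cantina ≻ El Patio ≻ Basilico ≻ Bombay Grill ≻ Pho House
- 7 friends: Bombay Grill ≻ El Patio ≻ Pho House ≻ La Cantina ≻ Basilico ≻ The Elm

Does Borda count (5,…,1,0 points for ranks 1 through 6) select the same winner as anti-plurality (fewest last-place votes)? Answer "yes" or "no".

no

Borda — scores: El Patio 91, Bombay Grill 107, Pho House 123, Basilico 94, La Cantina 89, The Elm 111. Winner: Pho House.
Anti-plurality — last-place votes: El Patio 6, Bombay Grill 0, Pho House 10, Basilico 5, La Cantina 7, The Elm 13. Winner: Bombay Grill.
The two methods disagree.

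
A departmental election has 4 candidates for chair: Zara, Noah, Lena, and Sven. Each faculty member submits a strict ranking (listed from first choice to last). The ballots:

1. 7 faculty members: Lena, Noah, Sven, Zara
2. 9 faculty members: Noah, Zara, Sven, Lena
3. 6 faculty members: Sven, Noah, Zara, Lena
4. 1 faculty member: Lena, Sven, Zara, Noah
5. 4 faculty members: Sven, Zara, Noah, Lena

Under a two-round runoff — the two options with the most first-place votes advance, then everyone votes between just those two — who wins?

Round 1 first-place votes: Zara 0, Noah 9, Lena 8, Sven 10.
Sven and Noah advance.
Runoff: Sven is preferred to Noah by 11 voters; Noah by 16.
Noah wins the runoff.

Noah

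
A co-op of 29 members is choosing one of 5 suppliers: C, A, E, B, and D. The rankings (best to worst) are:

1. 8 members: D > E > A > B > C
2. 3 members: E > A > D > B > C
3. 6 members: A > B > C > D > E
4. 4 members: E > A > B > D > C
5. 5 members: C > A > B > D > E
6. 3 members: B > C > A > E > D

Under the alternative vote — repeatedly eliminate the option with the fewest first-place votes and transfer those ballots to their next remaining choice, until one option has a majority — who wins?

D

Round 1: C 5, A 6, E 7, B 3, D 8. Eliminate B.
Round 2: C 8, A 6, E 7, D 8. Eliminate A.
Round 3: C 14, E 7, D 8. Eliminate E.
Round 4: C 14, D 15. D has a majority.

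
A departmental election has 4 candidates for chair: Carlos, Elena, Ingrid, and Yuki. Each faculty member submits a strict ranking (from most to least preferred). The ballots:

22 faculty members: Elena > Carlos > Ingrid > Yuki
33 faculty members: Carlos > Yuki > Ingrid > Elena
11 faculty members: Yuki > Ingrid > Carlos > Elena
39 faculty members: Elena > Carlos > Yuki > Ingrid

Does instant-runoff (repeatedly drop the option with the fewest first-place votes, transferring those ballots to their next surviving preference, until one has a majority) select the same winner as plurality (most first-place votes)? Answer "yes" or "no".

yes

Instant-runoff — R1 Carlos 33, Elena 61, Ingrid 0, Yuki 11 (Elena winner). Winner: Elena.
Plurality — first-place votes: Carlos 33, Elena 61, Ingrid 0, Yuki 11. Winner: Elena.
The two methods agree.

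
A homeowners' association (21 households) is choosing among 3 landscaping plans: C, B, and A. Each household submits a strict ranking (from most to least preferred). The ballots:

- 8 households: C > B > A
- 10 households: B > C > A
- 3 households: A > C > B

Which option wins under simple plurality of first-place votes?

B

First-place votes: C 8, B 10, A 3.
B has the most first-place votes.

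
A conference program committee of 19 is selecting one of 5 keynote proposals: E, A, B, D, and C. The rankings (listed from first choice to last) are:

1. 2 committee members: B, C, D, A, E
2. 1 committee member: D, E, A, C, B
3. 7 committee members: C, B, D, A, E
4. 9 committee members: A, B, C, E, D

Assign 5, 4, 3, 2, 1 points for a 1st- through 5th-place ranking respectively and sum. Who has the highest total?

B

E: 2·1 + 1·4 + 7·1 + 9·2 = 31
A: 2·2 + 1·3 + 7·2 + 9·5 = 66
B: 2·5 + 1·1 + 7·4 + 9·4 = 75
D: 2·3 + 1·5 + 7·3 + 9·1 = 41
C: 2·4 + 1·2 + 7·5 + 9·3 = 72
B has the highest Borda score (75).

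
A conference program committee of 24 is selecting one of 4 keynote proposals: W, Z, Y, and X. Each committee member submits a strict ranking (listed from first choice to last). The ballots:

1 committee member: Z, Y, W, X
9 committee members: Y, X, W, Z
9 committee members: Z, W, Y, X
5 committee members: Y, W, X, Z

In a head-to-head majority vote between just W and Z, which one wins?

W

Voters preferring W to Z: 14; preferring Z to W: 10.
W wins the head-to-head.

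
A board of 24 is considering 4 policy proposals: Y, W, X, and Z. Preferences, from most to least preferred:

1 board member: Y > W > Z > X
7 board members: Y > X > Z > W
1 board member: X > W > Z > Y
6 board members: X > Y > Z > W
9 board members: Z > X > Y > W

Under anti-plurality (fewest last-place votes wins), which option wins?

Z

Last-place votes: Y 1, W 22, X 1, Z 0.
Z is ranked last by the fewest voters, so Z wins.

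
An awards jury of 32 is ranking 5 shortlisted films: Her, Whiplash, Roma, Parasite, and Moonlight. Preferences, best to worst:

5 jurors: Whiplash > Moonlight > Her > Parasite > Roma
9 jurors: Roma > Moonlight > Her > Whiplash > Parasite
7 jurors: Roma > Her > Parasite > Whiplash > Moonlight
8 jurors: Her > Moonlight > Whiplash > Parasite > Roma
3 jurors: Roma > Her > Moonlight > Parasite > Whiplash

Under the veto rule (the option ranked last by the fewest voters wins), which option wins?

Last-place votes: Her 0, Whiplash 3, Roma 13, Parasite 9, Moonlight 7.
Her is ranked last by the fewest voters, so Her wins.

Her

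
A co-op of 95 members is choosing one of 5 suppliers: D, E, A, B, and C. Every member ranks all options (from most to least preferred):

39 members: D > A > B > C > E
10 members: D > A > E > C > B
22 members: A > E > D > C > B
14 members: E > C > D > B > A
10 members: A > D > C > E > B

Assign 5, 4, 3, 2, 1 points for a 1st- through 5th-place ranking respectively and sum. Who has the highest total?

D: 39·5 + 10·5 + 22·3 + 14·3 + 10·4 = 393
E: 39·1 + 10·3 + 22·4 + 14·5 + 10·2 = 247
A: 39·4 + 10·4 + 22·5 + 14·1 + 10·5 = 370
B: 39·3 + 10·1 + 22·1 + 14·2 + 10·1 = 187
C: 39·2 + 10·2 + 22·2 + 14·4 + 10·3 = 228
D has the highest Borda score (393).

D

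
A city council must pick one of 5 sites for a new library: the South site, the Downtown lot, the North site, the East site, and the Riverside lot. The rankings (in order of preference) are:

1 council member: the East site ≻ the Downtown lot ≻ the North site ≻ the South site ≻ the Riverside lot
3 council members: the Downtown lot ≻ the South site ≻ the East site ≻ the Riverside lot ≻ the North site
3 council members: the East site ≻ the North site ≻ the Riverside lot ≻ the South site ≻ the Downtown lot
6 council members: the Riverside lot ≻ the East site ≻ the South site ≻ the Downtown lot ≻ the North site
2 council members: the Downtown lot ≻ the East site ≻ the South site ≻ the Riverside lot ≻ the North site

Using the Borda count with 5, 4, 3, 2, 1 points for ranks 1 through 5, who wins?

the South site: 1·2 + 3·4 + 3·2 + 6·3 + 2·3 = 44
the Downtown lot: 1·4 + 3·5 + 3·1 + 6·2 + 2·5 = 44
the North site: 1·3 + 3·1 + 3·4 + 6·1 + 2·1 = 26
the East site: 1·5 + 3·3 + 3·5 + 6·4 + 2·4 = 61
the Riverside lot: 1·1 + 3·2 + 3·3 + 6·5 + 2·2 = 50
the East site has the highest Borda score (61).

the East site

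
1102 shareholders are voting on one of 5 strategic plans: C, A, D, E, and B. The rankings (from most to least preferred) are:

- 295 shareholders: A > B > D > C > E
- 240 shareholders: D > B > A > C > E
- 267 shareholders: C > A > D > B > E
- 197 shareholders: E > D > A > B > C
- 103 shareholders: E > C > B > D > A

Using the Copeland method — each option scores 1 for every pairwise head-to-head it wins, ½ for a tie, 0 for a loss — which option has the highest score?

C: beats E; loses to A, D, and B → score 1.
A: beats C, D, E, and B → score 4.
D: beats C, E, and B; loses to A → score 3.
E: loses to C, A, D, and B → score 0.
B: beats C and E; loses to A and D → score 2.
A has the best pairwise record.

A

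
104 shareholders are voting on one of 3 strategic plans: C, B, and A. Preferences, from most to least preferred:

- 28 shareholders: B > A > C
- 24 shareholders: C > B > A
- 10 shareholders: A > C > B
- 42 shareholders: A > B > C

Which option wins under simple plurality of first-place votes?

A

First-place votes: C 24, B 28, A 52.
A has the most first-place votes.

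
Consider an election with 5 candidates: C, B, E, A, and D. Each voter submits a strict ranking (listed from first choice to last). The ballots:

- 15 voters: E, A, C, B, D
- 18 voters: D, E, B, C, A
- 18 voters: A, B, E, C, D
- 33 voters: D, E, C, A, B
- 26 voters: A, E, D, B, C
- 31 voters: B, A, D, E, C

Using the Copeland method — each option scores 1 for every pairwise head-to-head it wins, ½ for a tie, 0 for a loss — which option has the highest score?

A

C: loses to B, E, A, and D → score 0.
B: beats C; loses to E, A, and D → score 1.
E: beats C and B; loses to A and D → score 2.
A: beats C, B, E, and D → score 4.
D: beats C, B, and E; loses to A → score 3.
A has the best pairwise record.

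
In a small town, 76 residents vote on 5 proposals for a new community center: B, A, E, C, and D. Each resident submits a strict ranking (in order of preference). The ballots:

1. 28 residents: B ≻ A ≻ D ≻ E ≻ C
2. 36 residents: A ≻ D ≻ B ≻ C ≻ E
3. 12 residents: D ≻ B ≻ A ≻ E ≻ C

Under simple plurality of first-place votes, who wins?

First-place votes: B 28, A 36, E 0, C 0, D 12.
A has the most first-place votes.

A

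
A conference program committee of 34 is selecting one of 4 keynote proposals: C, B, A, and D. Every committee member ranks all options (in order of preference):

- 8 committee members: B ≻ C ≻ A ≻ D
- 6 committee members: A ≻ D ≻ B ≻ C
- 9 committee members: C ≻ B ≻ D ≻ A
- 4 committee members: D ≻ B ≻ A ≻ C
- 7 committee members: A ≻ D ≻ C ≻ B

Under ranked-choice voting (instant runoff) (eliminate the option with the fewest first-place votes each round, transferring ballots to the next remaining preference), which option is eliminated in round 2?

Round 1: C 9, B 8, A 13, D 4. Eliminate D.
Round 2: C 9, B 12, A 13. Eliminate C.

C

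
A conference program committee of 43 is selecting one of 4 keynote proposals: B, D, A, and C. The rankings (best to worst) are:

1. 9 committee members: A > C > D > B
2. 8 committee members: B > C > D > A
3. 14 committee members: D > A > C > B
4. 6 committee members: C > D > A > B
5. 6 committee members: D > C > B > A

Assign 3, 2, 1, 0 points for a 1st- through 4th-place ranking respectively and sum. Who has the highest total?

D

B: 9·0 + 8·3 + 14·0 + 6·0 + 6·1 = 30
D: 9·1 + 8·1 + 14·3 + 6·2 + 6·3 = 89
A: 9·3 + 8·0 + 14·2 + 6·1 + 6·0 = 61
C: 9·2 + 8·2 + 14·1 + 6·3 + 6·2 = 78
D has the highest Borda score (89).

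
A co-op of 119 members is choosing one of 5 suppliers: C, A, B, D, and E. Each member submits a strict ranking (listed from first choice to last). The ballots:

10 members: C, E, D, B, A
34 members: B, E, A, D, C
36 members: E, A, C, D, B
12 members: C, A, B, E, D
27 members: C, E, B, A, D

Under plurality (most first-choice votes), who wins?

First-place votes: C 49, A 0, B 34, D 0, E 36.
C has the most first-place votes.

C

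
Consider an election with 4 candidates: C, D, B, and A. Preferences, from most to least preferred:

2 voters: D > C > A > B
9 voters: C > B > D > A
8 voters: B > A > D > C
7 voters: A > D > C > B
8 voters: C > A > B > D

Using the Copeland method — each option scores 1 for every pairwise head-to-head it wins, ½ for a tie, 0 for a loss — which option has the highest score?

C: beats B and A; ties D → score 2.5.
D: ties C; loses to B and A → score 0.5.
B: beats D; ties A; loses to C → score 1.5.
A: beats D; ties B; loses to C → score 1.5.
C has the best pairwise record.

C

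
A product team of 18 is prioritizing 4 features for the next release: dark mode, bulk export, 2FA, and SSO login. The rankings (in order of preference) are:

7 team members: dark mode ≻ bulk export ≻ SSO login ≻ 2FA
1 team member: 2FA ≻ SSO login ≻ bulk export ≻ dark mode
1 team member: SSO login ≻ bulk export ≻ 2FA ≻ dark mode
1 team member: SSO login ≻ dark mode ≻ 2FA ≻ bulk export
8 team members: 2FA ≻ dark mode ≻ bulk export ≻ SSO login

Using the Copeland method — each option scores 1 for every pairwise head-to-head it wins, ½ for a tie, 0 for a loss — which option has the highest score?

dark mode: beats bulk export and SSO login; loses to 2FA → score 2.
bulk export: beats SSO login; loses to dark mode and 2FA → score 1.
2FA: beats dark mode and bulk export; ties SSO login → score 2.5.
SSO login: ties 2FA; loses to dark mode and bulk export → score 0.5.
2FA has the best pairwise record.

2FA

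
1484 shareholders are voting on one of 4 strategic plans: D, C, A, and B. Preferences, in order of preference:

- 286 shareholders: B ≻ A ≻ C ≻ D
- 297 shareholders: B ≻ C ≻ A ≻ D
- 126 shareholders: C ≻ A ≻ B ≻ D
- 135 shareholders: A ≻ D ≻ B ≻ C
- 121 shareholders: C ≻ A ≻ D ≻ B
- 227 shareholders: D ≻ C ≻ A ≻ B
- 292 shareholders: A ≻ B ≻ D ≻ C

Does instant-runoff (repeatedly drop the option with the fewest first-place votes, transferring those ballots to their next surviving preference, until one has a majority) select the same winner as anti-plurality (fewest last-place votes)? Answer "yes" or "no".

Instant-runoff — R1 D 227, C 247, A 427, B 583 (D out); R2 C 474, A 427, B 583 (A out); R3 C 474, B 1010 (B winner). Winner: B.
Anti-plurality — last-place votes: D 709, C 427, A 0, B 348. Winner: A.
The two methods disagree.

no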